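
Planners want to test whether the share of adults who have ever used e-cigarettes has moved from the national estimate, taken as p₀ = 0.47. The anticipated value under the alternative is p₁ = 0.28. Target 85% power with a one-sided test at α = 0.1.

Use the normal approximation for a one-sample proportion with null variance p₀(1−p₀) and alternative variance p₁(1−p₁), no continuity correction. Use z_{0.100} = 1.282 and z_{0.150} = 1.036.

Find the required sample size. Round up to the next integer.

n = 34

n = [z_α·√(p₀q₀) + z_β·√(p₁q₁)]² / (p₁ − p₀)²
  = [1.282·√(0.47·0.53) + 1.036·√(0.28·0.72)]² / (-0.19)²
  = [1.282·0.4991 + 1.036·0.4490]² / 0.0361
  = [1.1050]² / 0.0361
  = 33.82
Round up → n = 34.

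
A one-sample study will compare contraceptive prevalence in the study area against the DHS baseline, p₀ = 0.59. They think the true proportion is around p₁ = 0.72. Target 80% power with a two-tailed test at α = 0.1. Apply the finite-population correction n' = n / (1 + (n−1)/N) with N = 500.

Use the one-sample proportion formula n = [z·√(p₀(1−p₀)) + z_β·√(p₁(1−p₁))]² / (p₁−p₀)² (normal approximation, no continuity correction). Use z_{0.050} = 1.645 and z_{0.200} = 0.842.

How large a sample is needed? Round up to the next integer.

n = [z_{α/2}·√(p₀q₀) + z_β·√(p₁q₁)]² / (p₁ − p₀)²
  = [1.645·√(0.59·0.41) + 0.842·√(0.72·0.28)]² / (0.13)²
  = [1.645·0.4918 + 0.842·0.4490]² / 0.0169
  = [1.1871]² / 0.0169
  = 83.39
Finite-population correction (N = 500): 83.39 / (1 + (83.39 − 1)/500) = 71.59.
Round up → n = 72.

n = 72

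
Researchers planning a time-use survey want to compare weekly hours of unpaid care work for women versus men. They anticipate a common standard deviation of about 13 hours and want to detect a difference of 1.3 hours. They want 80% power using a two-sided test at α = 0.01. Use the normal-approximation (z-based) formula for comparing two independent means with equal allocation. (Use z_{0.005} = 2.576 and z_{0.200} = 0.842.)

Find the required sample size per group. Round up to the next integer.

n = (z_{α/2} + z_β)² · (σ₁² + σ₂²) / δ²
  = (2.576 + 0.842)² · (2·13² = 338) / 1.3²
  = 11.6827 · 338 / 1.69
  = 2336.54
Round up → n = 2337 per group.

n = 2337 per group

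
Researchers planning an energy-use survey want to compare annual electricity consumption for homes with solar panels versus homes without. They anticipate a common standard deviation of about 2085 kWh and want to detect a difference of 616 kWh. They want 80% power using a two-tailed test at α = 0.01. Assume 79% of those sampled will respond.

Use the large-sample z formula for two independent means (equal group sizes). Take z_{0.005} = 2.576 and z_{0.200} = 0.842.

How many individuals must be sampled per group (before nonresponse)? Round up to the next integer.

n = 339 per group

n = (z_{α/2} + z_β)² · (σ₁² + σ₂²) / δ²
  = (2.576 + 0.842)² · (2·2085² = 8694450) / 616²
  = 11.6827 · 8694450 / 379456
  = 267.69
Adjust for 79% response: 267.69 / 0.79 = 338.84.
Round up → n = 339 per group.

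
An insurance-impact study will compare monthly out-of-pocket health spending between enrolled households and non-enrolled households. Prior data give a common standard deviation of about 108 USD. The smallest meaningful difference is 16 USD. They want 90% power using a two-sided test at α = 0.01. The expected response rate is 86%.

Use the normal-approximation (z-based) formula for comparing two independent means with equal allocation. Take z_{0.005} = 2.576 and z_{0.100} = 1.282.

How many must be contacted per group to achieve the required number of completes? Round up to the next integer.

n = 1578 per group

n = (z_{α/2} + z_β)² · (σ₁² + σ₂²) / δ²
  = (2.576 + 1.282)² · (2·108² = 23328) / 16²
  = 14.8842 · 23328 / 256
  = 1356.32
Adjust for 86% response: 1356.32 / 0.86 = 1577.12.
Round up → n = 1578 per group.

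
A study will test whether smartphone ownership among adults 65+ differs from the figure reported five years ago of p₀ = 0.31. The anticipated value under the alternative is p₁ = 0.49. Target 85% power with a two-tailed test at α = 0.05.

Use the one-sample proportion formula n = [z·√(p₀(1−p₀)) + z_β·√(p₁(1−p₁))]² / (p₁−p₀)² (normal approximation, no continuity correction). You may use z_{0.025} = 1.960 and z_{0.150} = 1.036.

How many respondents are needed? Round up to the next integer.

n = [z_{α/2}·√(p₀q₀) + z_β·√(p₁q₁)]² / (p₁ − p₀)²
  = [1.960·√(0.31·0.69) + 1.036·√(0.49·0.51)]² / (0.18)²
  = [1.960·0.4625 + 1.036·0.4999]² / 0.0324
  = [1.4244]² / 0.0324
  = 62.62
Round up → n = 63.

n = 63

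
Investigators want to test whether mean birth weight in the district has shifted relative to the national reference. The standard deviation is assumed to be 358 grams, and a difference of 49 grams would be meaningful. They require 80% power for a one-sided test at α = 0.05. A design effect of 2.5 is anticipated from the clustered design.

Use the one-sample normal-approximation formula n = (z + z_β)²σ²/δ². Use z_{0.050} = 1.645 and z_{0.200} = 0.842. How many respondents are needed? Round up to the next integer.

n = 826

n = (z_α + z_β)² · σ² / δ²
  = (1.645 + 0.842)² · 358² / 49²
  = 6.1852 · 128164 / 2401
  = 330.16
Design effect: 2.5 × 330.16 = 825.40.
Round up → n = 826.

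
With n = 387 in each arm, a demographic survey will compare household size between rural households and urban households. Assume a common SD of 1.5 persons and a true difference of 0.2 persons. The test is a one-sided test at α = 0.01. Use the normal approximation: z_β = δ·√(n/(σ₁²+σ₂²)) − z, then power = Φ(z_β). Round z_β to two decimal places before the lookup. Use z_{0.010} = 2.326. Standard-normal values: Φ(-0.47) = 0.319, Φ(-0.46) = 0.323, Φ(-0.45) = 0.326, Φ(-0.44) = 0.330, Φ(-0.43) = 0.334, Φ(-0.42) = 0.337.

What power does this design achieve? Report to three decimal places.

z_β = δ·√(n/(σ₁²+σ₂²)) − z_α
    = 0.2 · √(387/4.5) − 2.326
    = 0.2 · 9.27362 − 2.326
    = 1.8547 − 2.326 = -0.4713 → -0.47
Power = Φ(-0.47) = 0.319.

Power ≈ 0.319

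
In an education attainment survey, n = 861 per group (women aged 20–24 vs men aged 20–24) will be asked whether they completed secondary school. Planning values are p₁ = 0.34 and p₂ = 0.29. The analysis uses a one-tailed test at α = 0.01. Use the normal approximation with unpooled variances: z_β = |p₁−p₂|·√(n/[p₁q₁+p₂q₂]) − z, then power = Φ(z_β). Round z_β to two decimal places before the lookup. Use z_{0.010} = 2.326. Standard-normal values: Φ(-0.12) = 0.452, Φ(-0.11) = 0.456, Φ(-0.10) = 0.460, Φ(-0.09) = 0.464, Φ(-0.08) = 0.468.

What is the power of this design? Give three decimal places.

z_β = |p₁−p₂|·√(n/[p₁q₁+p₂q₂]) − z_α
    = 0.05 · √(861/0.4303) − 2.326
    = 0.05 · 44.7318 − 2.326
    = 2.2366 − 2.326 = -0.0894 → -0.09
Power = Φ(-0.09) = 0.464.

Power ≈ 0.464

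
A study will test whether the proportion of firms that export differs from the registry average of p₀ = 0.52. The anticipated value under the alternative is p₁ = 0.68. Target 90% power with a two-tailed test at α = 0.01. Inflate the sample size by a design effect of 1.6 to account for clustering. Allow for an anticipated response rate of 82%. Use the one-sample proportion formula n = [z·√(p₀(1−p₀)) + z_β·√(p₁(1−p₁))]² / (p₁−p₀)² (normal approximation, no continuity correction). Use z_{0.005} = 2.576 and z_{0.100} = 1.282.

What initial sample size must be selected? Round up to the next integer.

n = 271

n = [z_{α/2}·√(p₀q₀) + z_β·√(p₁q₁)]² / (p₁ − p₀)²
  = [2.576·√(0.52·0.48) + 1.282·√(0.68·0.32)]² / (0.16)²
  = [2.576·0.4996 + 1.282·0.4665]² / 0.0256
  = [1.8850]² / 0.0256
  = 138.80
Design effect: 1.6 × 138.80 = 222.07.
Adjust for 82% response: 222.07 / 0.82 = 270.82.
Round up → n = 271.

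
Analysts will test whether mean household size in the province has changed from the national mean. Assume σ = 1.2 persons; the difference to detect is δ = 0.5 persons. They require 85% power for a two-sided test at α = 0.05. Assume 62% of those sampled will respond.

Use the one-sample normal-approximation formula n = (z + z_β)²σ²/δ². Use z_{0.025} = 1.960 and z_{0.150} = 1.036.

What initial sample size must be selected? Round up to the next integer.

n = (z_{α/2} + z_β)² · σ² / δ²
  = (1.960 + 1.036)² · 1.2² / 0.5²
  = 8.9760 · 1.44 / 0.25
  = 51.70
Adjust for 62% response: 51.70 / 0.62 = 83.39.
Round up → n = 84.

n = 84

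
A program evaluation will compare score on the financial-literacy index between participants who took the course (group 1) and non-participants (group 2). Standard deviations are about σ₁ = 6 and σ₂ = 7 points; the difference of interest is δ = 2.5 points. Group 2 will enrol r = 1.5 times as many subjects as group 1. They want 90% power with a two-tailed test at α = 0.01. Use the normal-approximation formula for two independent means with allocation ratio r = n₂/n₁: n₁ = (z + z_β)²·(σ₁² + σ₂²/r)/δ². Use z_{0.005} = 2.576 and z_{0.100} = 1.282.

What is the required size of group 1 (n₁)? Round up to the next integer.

n₁ = 164

n₁ = (z_{α/2} + z_β)² · (σ₁² + σ₂²/r) / δ²
   = (2.576 + 1.282)² · (6² + 7²/1.5) / 2.5²
   = 14.8842 · (36 + 32.6667) / 6.25
   = 14.8842 · 68.6667 / 6.25
   = 163.53
Round up → n₁ = 164; n₂ = r·n₁ = 1.5 × 164 = 246.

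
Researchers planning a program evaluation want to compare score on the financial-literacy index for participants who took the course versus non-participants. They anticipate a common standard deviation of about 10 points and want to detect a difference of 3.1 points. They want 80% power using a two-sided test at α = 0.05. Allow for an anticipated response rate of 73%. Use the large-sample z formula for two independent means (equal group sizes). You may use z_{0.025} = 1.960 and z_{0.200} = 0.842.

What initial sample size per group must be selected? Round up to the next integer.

n = 224 per group

n = (z_{α/2} + z_β)² · (σ₁² + σ₂²) / δ²
  = (1.960 + 0.842)² · (2·10² = 200) / 3.1²
  = 7.8512 · 200 / 9.61
  = 163.40
Adjust for 73% response: 163.40 / 0.73 = 223.83.
Round up → n = 224 per group.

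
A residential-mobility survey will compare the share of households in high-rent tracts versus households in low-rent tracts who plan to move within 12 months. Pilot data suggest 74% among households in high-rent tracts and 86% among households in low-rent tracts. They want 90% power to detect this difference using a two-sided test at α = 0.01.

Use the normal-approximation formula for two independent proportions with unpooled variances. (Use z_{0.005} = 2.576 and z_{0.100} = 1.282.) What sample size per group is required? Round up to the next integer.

n = 324 per group

n = (z_{α/2} + z_β)² · [p₁(1−p₁) + p₂(1−p₂)] / (p₁ − p₂)²
  = (2.576 + 1.282)² · (0.74·0.26 + 0.86·0.14) / (-0.12)²
  = (3.858)² · (0.1924 + 0.1204) / 0.0144
  = 14.8842 · 0.3128 / 0.0144
  = 323.32
Round up → n = 324 per group.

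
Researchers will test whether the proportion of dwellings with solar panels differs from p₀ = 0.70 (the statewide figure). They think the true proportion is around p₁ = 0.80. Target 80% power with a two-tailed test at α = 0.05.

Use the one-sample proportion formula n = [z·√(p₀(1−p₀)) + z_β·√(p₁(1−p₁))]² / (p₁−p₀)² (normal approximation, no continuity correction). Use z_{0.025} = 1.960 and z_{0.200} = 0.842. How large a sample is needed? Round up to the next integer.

n = [z_{α/2}·√(p₀q₀) + z_β·√(p₁q₁)]² / (p₁ − p₀)²
  = [1.960·√(0.70·0.30) + 0.842·√(0.80·0.20)]² / (0.10)²
  = [1.960·0.4583 + 0.842·0.4000]² / 0.0100
  = [1.2350]² / 0.0100
  = 152.52
Round up → n = 153.

n = 153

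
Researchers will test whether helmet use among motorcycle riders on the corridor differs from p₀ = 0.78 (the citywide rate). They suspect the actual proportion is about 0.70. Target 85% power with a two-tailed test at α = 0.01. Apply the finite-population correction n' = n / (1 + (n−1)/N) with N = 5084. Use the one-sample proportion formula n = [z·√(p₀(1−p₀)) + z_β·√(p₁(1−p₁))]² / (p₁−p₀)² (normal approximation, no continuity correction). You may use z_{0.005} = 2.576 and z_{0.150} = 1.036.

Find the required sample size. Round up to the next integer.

n = 347

n = [z_{α/2}·√(p₀q₀) + z_β·√(p₁q₁)]² / (p₁ − p₀)²
  = [2.576·√(0.78·0.22) + 1.036·√(0.70·0.30)]² / (-0.08)²
  = [2.576·0.4142 + 1.036·0.4583]² / 0.0064
  = [1.5419]² / 0.0064
  = 371.45
Finite-population correction (N = 5084): 371.45 / (1 + (371.45 − 1)/5084) = 346.23.
Round up → n = 347.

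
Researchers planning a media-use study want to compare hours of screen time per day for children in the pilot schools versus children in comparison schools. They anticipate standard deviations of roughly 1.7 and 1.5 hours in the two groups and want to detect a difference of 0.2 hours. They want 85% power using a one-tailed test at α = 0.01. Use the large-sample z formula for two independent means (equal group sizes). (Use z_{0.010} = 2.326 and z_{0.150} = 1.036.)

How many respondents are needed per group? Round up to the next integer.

n = (z_α + z_β)² · (σ₁² + σ₂²) / δ²
  = (2.326 + 1.036)² · (1.7² + 1.5² = 5.14) / 0.2²
  = 11.3030 · 5.14 / 0.04
  = 1452.44
Round up → n = 1453 per group.

n = 1453 per group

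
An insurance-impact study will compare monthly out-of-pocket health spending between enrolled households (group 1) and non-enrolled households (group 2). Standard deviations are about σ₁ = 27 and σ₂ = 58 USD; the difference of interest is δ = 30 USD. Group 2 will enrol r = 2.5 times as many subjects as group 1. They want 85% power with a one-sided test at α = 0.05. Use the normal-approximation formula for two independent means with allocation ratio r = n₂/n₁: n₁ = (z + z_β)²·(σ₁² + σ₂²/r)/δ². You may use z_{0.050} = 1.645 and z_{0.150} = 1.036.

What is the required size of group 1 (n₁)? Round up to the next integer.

n₁ = (z_α + z_β)² · (σ₁² + σ₂²/r) / δ²
   = (1.645 + 1.036)² · (27² + 58²/2.5) / 30²
   = 7.1878 · (729 + 1345.6) / 900
   = 7.1878 · 2074.6 / 900
   = 16.57
Round up → n₁ = 17; n₂ = r·n₁ = 2.5 × 17 = 43.

n₁ = 17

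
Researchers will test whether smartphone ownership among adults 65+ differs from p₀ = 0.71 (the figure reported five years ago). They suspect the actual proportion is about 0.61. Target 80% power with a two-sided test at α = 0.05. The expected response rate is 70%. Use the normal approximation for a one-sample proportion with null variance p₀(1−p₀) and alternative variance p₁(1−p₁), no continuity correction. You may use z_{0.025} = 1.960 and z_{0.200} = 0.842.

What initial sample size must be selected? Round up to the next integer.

n = 242

n = [z_{α/2}·√(p₀q₀) + z_β·√(p₁q₁)]² / (p₁ − p₀)²
  = [1.960·√(0.71·0.29) + 0.842·√(0.61·0.39)]² / (-0.10)²
  = [1.960·0.4538 + 0.842·0.4877]² / 0.0100
  = [1.3001]² / 0.0100
  = 169.02
Adjust for 70% response: 169.02 / 0.70 = 241.45.
Round up → n = 242.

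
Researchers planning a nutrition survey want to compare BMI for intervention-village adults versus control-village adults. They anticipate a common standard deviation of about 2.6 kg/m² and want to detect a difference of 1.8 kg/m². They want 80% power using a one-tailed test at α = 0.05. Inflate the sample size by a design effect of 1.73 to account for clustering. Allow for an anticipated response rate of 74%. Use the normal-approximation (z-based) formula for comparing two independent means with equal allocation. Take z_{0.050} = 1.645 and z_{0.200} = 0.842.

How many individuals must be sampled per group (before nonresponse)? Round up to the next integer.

n = 61 per group

n = (z_α + z_β)² · (σ₁² + σ₂²) / δ²
  = (1.645 + 0.842)² · (2·2.6² = 13.52) / 1.8²
  = 6.1852 · 13.52 / 3.24
  = 25.81
Design effect: 1.73 × 25.81 = 44.65.
Adjust for 74% response: 44.65 / 0.74 = 60.34.
Round up → n = 61 per group.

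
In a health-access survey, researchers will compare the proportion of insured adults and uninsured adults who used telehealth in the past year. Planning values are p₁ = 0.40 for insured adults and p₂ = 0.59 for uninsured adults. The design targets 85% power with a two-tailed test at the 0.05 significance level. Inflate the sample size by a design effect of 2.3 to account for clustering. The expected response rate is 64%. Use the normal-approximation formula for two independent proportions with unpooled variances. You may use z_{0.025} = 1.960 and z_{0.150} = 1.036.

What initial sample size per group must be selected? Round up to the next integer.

n = 431 per group

n = (z_{α/2} + z_β)² · [p₁(1−p₁) + p₂(1−p₂)] / (p₁ − p₂)²
  = (1.960 + 1.036)² · (0.40·0.60 + 0.59·0.41) / (-0.19)²
  = (2.996)² · (0.2400 + 0.2419) / 0.0361
  = 8.9760 · 0.4819 / 0.0361
  = 119.82
Design effect: 2.3 × 119.82 = 275.59.
Adjust for 64% response: 275.59 / 0.64 = 430.61.
Round up → n = 431 per group.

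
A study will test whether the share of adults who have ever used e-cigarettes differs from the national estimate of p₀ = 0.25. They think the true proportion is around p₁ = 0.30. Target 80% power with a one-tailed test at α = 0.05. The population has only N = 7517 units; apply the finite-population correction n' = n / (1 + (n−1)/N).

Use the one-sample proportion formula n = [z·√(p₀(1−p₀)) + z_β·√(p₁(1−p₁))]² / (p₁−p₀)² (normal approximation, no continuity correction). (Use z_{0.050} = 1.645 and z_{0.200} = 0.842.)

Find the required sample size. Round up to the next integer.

n = 454

n = [z_α·√(p₀q₀) + z_β·√(p₁q₁)]² / (p₁ − p₀)²
  = [1.645·√(0.25·0.75) + 0.842·√(0.30·0.70)]² / (0.05)²
  = [1.645·0.4330 + 0.842·0.4583]² / 0.0025
  = [1.0982]² / 0.0025
  = 482.38
Finite-population correction (N = 7517): 482.38 / (1 + (482.38 − 1)/7517) = 453.35.
Round up → n = 454.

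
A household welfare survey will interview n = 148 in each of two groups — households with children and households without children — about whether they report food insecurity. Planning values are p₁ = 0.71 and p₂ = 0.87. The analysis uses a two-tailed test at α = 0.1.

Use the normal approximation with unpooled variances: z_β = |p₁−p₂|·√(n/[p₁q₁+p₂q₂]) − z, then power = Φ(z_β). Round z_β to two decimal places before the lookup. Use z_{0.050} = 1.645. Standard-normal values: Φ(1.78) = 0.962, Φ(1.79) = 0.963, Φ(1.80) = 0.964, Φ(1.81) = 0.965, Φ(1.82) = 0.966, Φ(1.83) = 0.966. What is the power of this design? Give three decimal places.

z_β = |p₁−p₂|·√(n/[p₁q₁+p₂q₂]) − z_{α/2}
    = 0.16 · √(148/0.3190) − 1.645
    = 0.16 · 21.5395 − 1.645
    = 3.4463 − 1.645 = 1.8013 → 1.80
Power = Φ(1.80) = 0.964.

Power ≈ 0.964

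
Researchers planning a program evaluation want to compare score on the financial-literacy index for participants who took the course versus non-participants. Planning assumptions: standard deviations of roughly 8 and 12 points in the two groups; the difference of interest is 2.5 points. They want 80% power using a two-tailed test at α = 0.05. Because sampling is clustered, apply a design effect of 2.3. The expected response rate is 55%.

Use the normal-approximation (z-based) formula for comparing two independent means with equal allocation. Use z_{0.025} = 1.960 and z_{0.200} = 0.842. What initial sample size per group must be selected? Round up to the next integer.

n = 1093 per group

n = (z_{α/2} + z_β)² · (σ₁² + σ₂²) / δ²
  = (1.960 + 0.842)² · (8² + 12² = 208) / 2.5²
  = 7.8512 · 208 / 6.25
  = 261.29
Design effect: 2.3 × 261.29 = 600.96.
Adjust for 55% response: 600.96 / 0.55 = 1092.66.
Round up → n = 1093 per group.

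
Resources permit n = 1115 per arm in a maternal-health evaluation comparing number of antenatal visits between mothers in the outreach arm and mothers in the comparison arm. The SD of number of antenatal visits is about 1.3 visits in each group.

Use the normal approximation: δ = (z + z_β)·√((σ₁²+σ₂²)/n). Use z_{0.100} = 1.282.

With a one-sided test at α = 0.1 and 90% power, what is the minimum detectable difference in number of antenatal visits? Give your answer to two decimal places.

Minimum detectable difference ≈ 0.14 visits

δ = (z_α + z_β) · √((σ₁²+σ₂²)/n)
  = (1.282 + 1.282) · √(3.38/1115)
  = 2.564 · √0.00303
  = 2.564 · 0.0551
  = 0.1412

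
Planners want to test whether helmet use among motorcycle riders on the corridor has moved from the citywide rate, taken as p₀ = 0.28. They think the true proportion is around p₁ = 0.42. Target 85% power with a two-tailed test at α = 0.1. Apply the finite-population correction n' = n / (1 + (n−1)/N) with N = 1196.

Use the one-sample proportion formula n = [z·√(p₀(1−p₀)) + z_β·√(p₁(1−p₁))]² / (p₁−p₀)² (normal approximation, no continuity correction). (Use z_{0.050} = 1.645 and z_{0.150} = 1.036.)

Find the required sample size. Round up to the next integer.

n = 75

n = [z_{α/2}·√(p₀q₀) + z_β·√(p₁q₁)]² / (p₁ − p₀)²
  = [1.645·√(0.28·0.72) + 1.036·√(0.42·0.58)]² / (0.14)²
  = [1.645·0.4490 + 1.036·0.4936]² / 0.0196
  = [1.2499]² / 0.0196
  = 79.71
Finite-population correction (N = 1196): 79.71 / (1 + (79.71 − 1)/1196) = 74.79.
Round up → n = 75.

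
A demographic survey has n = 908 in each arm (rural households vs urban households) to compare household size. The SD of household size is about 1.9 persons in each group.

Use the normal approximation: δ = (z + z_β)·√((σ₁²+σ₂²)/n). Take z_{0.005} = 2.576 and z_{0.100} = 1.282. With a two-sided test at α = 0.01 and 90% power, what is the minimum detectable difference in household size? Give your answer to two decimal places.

δ = (z_{α/2} + z_β) · √((σ₁²+σ₂²)/n)
  = (2.576 + 1.282) · √(7.22/908)
  = 3.858 · √0.00795
  = 3.858 · 0.0892
  = 0.3440

Minimum detectable difference ≈ 0.34 persons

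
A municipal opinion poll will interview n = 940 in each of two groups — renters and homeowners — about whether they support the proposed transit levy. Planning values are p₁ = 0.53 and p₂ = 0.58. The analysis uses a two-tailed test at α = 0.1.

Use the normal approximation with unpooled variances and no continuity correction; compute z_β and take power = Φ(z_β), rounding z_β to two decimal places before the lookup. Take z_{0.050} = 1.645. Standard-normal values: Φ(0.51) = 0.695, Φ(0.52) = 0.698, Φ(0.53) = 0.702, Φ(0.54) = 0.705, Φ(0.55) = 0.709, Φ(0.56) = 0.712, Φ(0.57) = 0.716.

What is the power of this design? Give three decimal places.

Power ≈ 0.705

z_β = |p₁−p₂|·√(n/[p₁q₁+p₂q₂]) − z_{α/2}
    = 0.05 · √(940/0.4927) − 1.645
    = 0.05 · 43.6790 − 1.645
    = 2.1839 − 1.645 = 0.5389 → 0.54
Power = Φ(0.54) = 0.705.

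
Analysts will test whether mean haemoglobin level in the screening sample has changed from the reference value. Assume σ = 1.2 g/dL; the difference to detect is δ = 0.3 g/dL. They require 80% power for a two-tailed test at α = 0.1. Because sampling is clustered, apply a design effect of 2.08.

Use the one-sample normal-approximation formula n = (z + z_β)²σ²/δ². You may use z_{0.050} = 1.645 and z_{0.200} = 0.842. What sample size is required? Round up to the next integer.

n = (z_{α/2} + z_β)² · σ² / δ²
  = (1.645 + 0.842)² · 1.2² / 0.3²
  = 6.1852 · 1.44 / 0.09
  = 98.96
Design effect: 2.08 × 98.96 = 205.84.
Round up → n = 206.

n = 206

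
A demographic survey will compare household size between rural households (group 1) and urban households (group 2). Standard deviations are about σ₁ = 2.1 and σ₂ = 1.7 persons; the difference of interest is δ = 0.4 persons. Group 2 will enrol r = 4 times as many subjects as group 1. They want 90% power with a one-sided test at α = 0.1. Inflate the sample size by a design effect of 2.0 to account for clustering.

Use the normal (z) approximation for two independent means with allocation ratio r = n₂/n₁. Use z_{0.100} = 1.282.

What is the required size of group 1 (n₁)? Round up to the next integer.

n₁ = 422

n₁ = (z_α + z_β)² · (σ₁² + σ₂²/r) / δ²
   = (1.282 + 1.282)² · (2.1² + 1.7²/4) / 0.4²
   = 6.5741 · (4.41 + 0.7225) / 0.16
   = 6.5741 · 5.1325 / 0.16
   = 210.88
Design effect: 2.0 × 210.88 = 421.77.
Round up → n₁ = 422; n₂ = r·n₁ = 4 × 422 = 1688.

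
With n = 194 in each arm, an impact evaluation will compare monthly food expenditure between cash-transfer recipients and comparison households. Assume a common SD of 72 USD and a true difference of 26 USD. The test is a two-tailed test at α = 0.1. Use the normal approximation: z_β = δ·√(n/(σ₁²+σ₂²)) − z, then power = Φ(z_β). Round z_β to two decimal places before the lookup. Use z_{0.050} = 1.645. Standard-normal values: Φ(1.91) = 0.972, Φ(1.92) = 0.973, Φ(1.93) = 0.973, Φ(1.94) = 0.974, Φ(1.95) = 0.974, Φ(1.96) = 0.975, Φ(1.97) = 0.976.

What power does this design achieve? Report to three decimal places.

z_β = δ·√(n/(σ₁²+σ₂²)) − z_{α/2}
    = 26 · √(194/10368) − 1.645
    = 26 · 0.13679 − 1.645
    = 3.5565 − 1.645 = 1.9115 → 1.91
Power = Φ(1.91) = 0.972.

Power ≈ 0.972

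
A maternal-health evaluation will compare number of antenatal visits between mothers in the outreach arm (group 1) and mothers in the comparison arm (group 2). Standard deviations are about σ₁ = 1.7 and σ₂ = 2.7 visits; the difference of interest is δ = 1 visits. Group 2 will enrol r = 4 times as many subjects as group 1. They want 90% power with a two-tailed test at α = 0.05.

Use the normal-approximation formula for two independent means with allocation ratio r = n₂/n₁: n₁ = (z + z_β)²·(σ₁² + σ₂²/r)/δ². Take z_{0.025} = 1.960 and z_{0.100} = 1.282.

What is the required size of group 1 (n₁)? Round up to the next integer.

n₁ = 50

n₁ = (z_{α/2} + z_β)² · (σ₁² + σ₂²/r) / δ²
   = (1.960 + 1.282)² · (1.7² + 2.7²/4) / 1²
   = 10.5106 · (2.89 + 1.8225) / 1
   = 10.5106 · 4.7125 / 1
   = 49.53
Round up → n₁ = 50; n₂ = r·n₁ = 4 × 50 = 200.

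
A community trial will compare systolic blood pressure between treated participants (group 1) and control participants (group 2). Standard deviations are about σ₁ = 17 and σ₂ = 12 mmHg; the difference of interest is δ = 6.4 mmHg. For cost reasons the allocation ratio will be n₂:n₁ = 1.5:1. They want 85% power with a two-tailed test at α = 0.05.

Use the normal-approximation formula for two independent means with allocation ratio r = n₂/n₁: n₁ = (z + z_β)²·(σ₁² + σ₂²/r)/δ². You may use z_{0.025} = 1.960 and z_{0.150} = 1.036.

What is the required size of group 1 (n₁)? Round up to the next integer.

n₁ = 85

n₁ = (z_{α/2} + z_β)² · (σ₁² + σ₂²/r) / δ²
   = (1.960 + 1.036)² · (17² + 12²/1.5) / 6.4²
   = 8.9760 · (289 + 96) / 40.96
   = 8.9760 · 385 / 40.96
   = 84.37
Round up → n₁ = 85; n₂ = r·n₁ = 1.5 × 85 = 128.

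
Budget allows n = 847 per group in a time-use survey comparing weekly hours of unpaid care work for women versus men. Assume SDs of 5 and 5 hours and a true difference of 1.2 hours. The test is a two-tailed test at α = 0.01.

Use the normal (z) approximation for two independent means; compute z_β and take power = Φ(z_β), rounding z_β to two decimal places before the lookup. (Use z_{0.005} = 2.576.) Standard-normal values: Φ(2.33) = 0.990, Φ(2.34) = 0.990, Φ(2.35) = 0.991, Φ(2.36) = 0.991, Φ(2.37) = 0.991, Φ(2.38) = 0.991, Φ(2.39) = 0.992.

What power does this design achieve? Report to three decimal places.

Power ≈ 0.991

z_β = δ·√(n/(σ₁²+σ₂²)) − z_{α/2}
    = 1.2 · √(847/50) − 2.576
    = 1.2 · 4.11582 − 2.576
    = 4.9390 − 2.576 = 2.3630 → 2.36
Power = Φ(2.36) = 0.991.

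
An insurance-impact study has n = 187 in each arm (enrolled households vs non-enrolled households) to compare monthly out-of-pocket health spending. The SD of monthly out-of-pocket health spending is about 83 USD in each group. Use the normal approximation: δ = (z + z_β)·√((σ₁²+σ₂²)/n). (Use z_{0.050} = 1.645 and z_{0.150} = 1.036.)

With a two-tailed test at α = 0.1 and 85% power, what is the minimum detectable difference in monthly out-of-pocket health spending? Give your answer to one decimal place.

δ = (z_{α/2} + z_β) · √((σ₁²+σ₂²)/n)
  = (1.645 + 1.036) · √(13778/187)
  = 2.681 · √73.6791
  = 2.681 · 8.5837
  = 23.0128

Minimum detectable difference ≈ 23.0 USD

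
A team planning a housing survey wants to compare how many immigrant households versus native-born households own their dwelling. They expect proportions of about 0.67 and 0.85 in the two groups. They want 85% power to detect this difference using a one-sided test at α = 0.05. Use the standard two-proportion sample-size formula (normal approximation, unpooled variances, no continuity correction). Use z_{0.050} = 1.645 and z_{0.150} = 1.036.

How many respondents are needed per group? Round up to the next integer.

n = (z_α + z_β)² · [p₁(1−p₁) + p₂(1−p₂)] / (p₁ − p₂)²
  = (1.645 + 1.036)² · (0.67·0.33 + 0.85·0.15) / (-0.18)²
  = (2.681)² · (0.2211 + 0.1275) / 0.0324
  = 7.1878 · 0.3486 / 0.0324
  = 77.33
Round up → n = 78 per group.

n = 78 per group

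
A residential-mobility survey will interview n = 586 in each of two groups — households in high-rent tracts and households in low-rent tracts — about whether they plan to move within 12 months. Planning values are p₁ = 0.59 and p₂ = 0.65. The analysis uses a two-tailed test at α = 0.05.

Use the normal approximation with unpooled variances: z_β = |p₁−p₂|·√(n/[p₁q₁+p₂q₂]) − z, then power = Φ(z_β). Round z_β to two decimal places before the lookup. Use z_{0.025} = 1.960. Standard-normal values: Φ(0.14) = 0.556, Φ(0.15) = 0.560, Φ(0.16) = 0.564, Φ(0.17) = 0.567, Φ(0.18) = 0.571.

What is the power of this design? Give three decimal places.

Power ≈ 0.564

z_β = |p₁−p₂|·√(n/[p₁q₁+p₂q₂]) − z_{α/2}
    = 0.06 · √(586/0.4694) − 1.960
    = 0.06 · 35.3327 − 1.960
    = 2.1200 − 1.960 = 0.1600 → 0.16
Power = Φ(0.16) = 0.564.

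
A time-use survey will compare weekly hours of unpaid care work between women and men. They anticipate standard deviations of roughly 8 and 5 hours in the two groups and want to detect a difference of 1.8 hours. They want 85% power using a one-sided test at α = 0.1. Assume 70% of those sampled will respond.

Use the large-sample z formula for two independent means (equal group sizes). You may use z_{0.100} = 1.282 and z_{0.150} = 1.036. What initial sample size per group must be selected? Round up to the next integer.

n = 211 per group

n = (z_α + z_β)² · (σ₁² + σ₂²) / δ²
  = (1.282 + 1.036)² · (8² + 5² = 89) / 1.8²
  = 5.3731 · 89 / 3.24
  = 147.60
Adjust for 70% response: 147.60 / 0.70 = 210.85.
Round up → n = 211 per group.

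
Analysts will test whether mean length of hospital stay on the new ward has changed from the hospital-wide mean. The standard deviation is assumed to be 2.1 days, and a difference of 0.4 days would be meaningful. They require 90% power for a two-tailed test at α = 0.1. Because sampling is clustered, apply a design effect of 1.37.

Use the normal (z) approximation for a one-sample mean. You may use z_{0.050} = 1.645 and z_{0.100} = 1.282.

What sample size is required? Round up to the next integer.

n = 324

n = (z_{α/2} + z_β)² · σ² / δ²
  = (1.645 + 1.282)² · 2.1² / 0.4²
  = 8.5673 · 4.41 / 0.16
  = 236.14
Design effect: 1.37 × 236.14 = 323.51.
Round up → n = 324.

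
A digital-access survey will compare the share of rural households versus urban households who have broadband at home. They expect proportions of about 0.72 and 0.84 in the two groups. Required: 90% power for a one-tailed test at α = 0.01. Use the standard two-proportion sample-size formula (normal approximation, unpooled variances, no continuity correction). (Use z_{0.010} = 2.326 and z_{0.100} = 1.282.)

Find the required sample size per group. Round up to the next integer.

n = (z_α + z_β)² · [p₁(1−p₁) + p₂(1−p₂)] / (p₁ − p₂)²
  = (2.326 + 1.282)² · (0.72·0.28 + 0.84·0.16) / (-0.12)²
  = (3.608)² · (0.2016 + 0.1344) / 0.0144
  = 13.0177 · 0.3360 / 0.0144
  = 303.75
Round up → n = 304 per group.

n = 304 per group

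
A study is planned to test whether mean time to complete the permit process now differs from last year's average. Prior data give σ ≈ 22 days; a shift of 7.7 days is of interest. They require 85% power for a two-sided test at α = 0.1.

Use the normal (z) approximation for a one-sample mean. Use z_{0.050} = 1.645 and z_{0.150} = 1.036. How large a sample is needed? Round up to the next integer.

n = 59

n = (z_{α/2} + z_β)² · σ² / δ²
  = (1.645 + 1.036)² · 22² / 7.7²
  = 7.1878 · 484 / 59.29
  = 58.68
Round up → n = 59.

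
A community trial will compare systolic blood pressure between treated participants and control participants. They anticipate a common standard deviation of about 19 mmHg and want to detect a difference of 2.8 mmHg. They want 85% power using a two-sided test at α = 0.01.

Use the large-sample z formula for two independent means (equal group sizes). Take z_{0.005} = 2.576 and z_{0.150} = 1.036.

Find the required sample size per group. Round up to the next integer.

n = (z_{α/2} + z_β)² · (σ₁² + σ₂²) / δ²
  = (2.576 + 1.036)² · (2·19² = 722) / 2.8²
  = 13.0465 · 722 / 7.84
  = 1201.48
Round up → n = 1202 per group.

n = 1202 per group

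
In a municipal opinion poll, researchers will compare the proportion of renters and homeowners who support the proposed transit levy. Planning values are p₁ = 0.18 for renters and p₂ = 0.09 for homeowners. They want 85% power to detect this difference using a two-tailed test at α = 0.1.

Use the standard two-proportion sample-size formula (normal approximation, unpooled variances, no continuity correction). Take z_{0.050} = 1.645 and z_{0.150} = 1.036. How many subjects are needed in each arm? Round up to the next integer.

n = 204 per group

n = (z_{α/2} + z_β)² · [p₁(1−p₁) + p₂(1−p₂)] / (p₁ − p₂)²
  = (1.645 + 1.036)² · (0.18·0.82 + 0.09·0.91) / (0.09)²
  = (2.681)² · (0.1476 + 0.0819) / 0.0081
  = 7.1878 · 0.2295 / 0.0081
  = 203.65
Round up → n = 204 per group.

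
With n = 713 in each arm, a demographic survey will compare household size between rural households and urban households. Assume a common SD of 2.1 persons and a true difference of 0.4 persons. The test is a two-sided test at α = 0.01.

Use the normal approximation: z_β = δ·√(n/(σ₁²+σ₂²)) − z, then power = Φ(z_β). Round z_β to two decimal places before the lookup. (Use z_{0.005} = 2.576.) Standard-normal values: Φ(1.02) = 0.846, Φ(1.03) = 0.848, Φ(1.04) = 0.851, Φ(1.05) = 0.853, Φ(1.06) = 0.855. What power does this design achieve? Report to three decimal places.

z_β = δ·√(n/(σ₁²+σ₂²)) − z_{α/2}
    = 0.4 · √(713/8.82) − 2.576
    = 0.4 · 8.99105 − 2.576
    = 3.5964 − 2.576 = 1.0204 → 1.02
Power = Φ(1.02) = 0.846.

Power ≈ 0.846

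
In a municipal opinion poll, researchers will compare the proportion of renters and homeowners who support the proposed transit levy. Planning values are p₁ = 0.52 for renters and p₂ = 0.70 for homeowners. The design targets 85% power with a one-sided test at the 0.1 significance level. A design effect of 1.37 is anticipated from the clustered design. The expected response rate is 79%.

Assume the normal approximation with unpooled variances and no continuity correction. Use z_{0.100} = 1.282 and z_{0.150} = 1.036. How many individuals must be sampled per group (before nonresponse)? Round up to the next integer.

n = (z_α + z_β)² · [p₁(1−p₁) + p₂(1−p₂)] / (p₁ − p₂)²
  = (1.282 + 1.036)² · (0.52·0.48 + 0.70·0.30) / (-0.18)²
  = (2.318)² · (0.2496 + 0.2100) / 0.0324
  = 5.3731 · 0.4596 / 0.0324
  = 76.22
Design effect: 1.37 × 76.22 = 104.42.
Adjust for 79% response: 104.42 / 0.79 = 132.18.
Round up → n = 133 per group.

n = 133 per group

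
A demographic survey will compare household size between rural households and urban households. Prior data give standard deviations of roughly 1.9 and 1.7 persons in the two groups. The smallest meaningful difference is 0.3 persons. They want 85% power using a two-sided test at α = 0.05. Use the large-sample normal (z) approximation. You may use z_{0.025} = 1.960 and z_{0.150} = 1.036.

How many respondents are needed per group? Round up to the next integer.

n = (z_{α/2} + z_β)² · (σ₁² + σ₂²) / δ²
  = (1.960 + 1.036)² · (1.9² + 1.7² = 6.5) / 0.3²
  = 8.9760 · 6.5 / 0.09
  = 648.27
Round up → n = 649 per group.

n = 649 per group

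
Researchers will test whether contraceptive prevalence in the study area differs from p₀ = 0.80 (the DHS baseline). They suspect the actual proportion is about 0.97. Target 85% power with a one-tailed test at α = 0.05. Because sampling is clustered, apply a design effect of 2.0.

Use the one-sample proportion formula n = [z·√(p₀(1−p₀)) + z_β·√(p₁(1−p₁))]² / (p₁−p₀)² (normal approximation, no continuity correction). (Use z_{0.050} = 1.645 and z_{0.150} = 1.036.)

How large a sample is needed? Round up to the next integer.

n = [z_α·√(p₀q₀) + z_β·√(p₁q₁)]² / (p₁ − p₀)²
  = [1.645·√(0.80·0.20) + 1.036·√(0.97·0.03)]² / (0.17)²
  = [1.645·0.4000 + 1.036·0.1706]² / 0.0289
  = [0.8347]² / 0.0289
  = 24.11
Design effect: 2.0 × 24.11 = 48.22.
Round up → n = 49.

n = 49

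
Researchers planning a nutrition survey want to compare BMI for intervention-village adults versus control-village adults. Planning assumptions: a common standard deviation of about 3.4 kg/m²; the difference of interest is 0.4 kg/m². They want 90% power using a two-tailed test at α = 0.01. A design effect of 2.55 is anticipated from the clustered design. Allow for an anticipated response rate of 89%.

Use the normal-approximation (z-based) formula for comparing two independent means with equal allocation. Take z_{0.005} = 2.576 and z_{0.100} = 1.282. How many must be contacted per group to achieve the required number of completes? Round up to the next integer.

n = (z_{α/2} + z_β)² · (σ₁² + σ₂²) / δ²
  = (2.576 + 1.282)² · (2·3.4² = 23.12) / 0.4²
  = 14.8842 · 23.12 / 0.16
  = 2150.76
Design effect: 2.55 × 2150.76 = 5484.44.
Adjust for 89% response: 5484.44 / 0.89 = 6162.29.
Round up → n = 6163 per group.

n = 6163 per group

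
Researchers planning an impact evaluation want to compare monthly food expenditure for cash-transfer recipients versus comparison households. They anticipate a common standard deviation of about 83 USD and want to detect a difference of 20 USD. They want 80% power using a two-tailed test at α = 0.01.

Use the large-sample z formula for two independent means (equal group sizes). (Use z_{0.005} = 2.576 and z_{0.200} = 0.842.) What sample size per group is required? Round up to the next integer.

n = (z_{α/2} + z_β)² · (σ₁² + σ₂²) / δ²
  = (2.576 + 0.842)² · (2·83² = 13778) / 20²
  = 11.6827 · 13778 / 400
  = 402.41
Round up → n = 403 per group.

n = 403 per group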